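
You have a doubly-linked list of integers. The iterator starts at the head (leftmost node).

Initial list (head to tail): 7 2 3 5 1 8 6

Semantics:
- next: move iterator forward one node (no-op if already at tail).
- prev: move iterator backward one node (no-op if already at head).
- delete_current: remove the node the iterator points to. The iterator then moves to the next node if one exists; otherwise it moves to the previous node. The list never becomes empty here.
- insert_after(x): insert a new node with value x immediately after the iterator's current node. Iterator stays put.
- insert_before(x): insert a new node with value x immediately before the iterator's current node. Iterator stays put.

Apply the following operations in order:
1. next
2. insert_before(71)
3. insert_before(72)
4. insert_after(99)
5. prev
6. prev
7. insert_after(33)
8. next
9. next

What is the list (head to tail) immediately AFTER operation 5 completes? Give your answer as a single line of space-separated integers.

After 1 (next): list=[7, 2, 3, 5, 1, 8, 6] cursor@2
After 2 (insert_before(71)): list=[7, 71, 2, 3, 5, 1, 8, 6] cursor@2
After 3 (insert_before(72)): list=[7, 71, 72, 2, 3, 5, 1, 8, 6] cursor@2
After 4 (insert_after(99)): list=[7, 71, 72, 2, 99, 3, 5, 1, 8, 6] cursor@2
After 5 (prev): list=[7, 71, 72, 2, 99, 3, 5, 1, 8, 6] cursor@72

Answer: 7 71 72 2 99 3 5 1 8 6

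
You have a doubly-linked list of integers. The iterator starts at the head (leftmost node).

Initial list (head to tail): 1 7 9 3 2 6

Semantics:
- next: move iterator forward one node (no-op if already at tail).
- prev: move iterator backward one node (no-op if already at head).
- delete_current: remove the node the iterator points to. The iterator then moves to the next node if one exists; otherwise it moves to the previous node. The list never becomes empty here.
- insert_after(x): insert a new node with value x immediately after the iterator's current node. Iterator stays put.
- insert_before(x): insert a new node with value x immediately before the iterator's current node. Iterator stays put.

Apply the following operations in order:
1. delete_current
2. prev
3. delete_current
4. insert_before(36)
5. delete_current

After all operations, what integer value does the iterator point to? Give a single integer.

Answer: 3

Derivation:
After 1 (delete_current): list=[7, 9, 3, 2, 6] cursor@7
After 2 (prev): list=[7, 9, 3, 2, 6] cursor@7
After 3 (delete_current): list=[9, 3, 2, 6] cursor@9
After 4 (insert_before(36)): list=[36, 9, 3, 2, 6] cursor@9
After 5 (delete_current): list=[36, 3, 2, 6] cursor@3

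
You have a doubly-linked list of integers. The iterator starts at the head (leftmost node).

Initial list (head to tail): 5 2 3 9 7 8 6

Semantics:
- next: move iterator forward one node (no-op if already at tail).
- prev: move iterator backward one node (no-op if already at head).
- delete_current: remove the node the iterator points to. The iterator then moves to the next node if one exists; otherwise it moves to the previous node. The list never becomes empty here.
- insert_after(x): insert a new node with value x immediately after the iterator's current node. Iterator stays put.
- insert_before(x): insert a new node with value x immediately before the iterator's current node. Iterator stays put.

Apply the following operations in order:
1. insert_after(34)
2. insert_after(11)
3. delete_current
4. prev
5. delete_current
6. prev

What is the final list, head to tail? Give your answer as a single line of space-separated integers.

Answer: 34 2 3 9 7 8 6

Derivation:
After 1 (insert_after(34)): list=[5, 34, 2, 3, 9, 7, 8, 6] cursor@5
After 2 (insert_after(11)): list=[5, 11, 34, 2, 3, 9, 7, 8, 6] cursor@5
After 3 (delete_current): list=[11, 34, 2, 3, 9, 7, 8, 6] cursor@11
After 4 (prev): list=[11, 34, 2, 3, 9, 7, 8, 6] cursor@11
After 5 (delete_current): list=[34, 2, 3, 9, 7, 8, 6] cursor@34
After 6 (prev): list=[34, 2, 3, 9, 7, 8, 6] cursor@34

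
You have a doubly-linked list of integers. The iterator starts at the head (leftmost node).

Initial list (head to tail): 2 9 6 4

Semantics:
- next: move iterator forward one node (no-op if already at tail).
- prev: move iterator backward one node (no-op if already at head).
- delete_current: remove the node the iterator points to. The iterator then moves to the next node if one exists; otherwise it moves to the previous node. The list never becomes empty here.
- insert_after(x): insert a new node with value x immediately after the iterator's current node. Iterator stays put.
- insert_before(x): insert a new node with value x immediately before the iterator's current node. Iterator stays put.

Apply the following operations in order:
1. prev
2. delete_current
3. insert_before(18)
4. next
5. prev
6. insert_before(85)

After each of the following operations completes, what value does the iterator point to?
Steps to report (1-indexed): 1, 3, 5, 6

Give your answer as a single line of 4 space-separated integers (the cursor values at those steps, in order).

Answer: 2 9 9 9

Derivation:
After 1 (prev): list=[2, 9, 6, 4] cursor@2
After 2 (delete_current): list=[9, 6, 4] cursor@9
After 3 (insert_before(18)): list=[18, 9, 6, 4] cursor@9
After 4 (next): list=[18, 9, 6, 4] cursor@6
After 5 (prev): list=[18, 9, 6, 4] cursor@9
After 6 (insert_before(85)): list=[18, 85, 9, 6, 4] cursor@9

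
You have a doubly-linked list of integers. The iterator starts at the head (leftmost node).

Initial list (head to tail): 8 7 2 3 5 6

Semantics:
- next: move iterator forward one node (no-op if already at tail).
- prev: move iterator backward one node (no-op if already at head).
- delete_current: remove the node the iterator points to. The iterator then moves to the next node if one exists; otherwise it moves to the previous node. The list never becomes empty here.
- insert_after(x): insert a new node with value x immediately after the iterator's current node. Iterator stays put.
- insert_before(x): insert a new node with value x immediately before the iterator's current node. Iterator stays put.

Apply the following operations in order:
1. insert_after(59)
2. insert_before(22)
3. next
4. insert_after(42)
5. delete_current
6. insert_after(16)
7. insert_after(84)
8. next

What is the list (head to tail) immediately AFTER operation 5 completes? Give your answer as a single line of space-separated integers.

Answer: 22 8 42 7 2 3 5 6

Derivation:
After 1 (insert_after(59)): list=[8, 59, 7, 2, 3, 5, 6] cursor@8
After 2 (insert_before(22)): list=[22, 8, 59, 7, 2, 3, 5, 6] cursor@8
After 3 (next): list=[22, 8, 59, 7, 2, 3, 5, 6] cursor@59
After 4 (insert_after(42)): list=[22, 8, 59, 42, 7, 2, 3, 5, 6] cursor@59
After 5 (delete_current): list=[22, 8, 42, 7, 2, 3, 5, 6] cursor@42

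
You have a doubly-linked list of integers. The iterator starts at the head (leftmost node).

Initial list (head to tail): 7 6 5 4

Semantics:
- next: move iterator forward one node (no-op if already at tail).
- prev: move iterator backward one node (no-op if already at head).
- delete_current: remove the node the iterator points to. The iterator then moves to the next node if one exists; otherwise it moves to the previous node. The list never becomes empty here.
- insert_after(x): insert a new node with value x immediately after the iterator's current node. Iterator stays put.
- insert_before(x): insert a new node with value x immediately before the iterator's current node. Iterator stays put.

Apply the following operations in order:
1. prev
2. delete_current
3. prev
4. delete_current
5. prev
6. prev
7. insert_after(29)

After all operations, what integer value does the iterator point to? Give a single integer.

After 1 (prev): list=[7, 6, 5, 4] cursor@7
After 2 (delete_current): list=[6, 5, 4] cursor@6
After 3 (prev): list=[6, 5, 4] cursor@6
After 4 (delete_current): list=[5, 4] cursor@5
After 5 (prev): list=[5, 4] cursor@5
After 6 (prev): list=[5, 4] cursor@5
After 7 (insert_after(29)): list=[5, 29, 4] cursor@5

Answer: 5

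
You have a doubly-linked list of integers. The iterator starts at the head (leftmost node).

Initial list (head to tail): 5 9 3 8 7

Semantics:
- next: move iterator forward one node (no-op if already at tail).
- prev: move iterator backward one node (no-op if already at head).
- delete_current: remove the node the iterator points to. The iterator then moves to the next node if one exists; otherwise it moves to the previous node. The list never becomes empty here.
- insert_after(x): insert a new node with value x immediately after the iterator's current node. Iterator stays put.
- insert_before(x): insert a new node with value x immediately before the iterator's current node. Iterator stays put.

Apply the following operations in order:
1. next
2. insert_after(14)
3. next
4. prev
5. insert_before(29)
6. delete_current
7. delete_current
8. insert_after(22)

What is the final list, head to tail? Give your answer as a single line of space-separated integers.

After 1 (next): list=[5, 9, 3, 8, 7] cursor@9
After 2 (insert_after(14)): list=[5, 9, 14, 3, 8, 7] cursor@9
After 3 (next): list=[5, 9, 14, 3, 8, 7] cursor@14
After 4 (prev): list=[5, 9, 14, 3, 8, 7] cursor@9
After 5 (insert_before(29)): list=[5, 29, 9, 14, 3, 8, 7] cursor@9
After 6 (delete_current): list=[5, 29, 14, 3, 8, 7] cursor@14
After 7 (delete_current): list=[5, 29, 3, 8, 7] cursor@3
After 8 (insert_after(22)): list=[5, 29, 3, 22, 8, 7] cursor@3

Answer: 5 29 3 22 8 7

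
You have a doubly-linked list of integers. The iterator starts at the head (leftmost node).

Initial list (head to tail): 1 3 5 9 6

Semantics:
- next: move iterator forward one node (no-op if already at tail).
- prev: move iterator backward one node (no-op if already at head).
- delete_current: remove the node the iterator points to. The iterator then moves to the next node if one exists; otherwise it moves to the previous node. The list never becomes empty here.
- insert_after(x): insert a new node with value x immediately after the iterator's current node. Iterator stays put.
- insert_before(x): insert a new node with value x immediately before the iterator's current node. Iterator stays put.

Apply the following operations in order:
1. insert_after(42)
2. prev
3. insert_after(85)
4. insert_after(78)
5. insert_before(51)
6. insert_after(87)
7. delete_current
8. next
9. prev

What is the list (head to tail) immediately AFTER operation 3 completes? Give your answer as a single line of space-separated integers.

Answer: 1 85 42 3 5 9 6

Derivation:
After 1 (insert_after(42)): list=[1, 42, 3, 5, 9, 6] cursor@1
After 2 (prev): list=[1, 42, 3, 5, 9, 6] cursor@1
After 3 (insert_after(85)): list=[1, 85, 42, 3, 5, 9, 6] cursor@1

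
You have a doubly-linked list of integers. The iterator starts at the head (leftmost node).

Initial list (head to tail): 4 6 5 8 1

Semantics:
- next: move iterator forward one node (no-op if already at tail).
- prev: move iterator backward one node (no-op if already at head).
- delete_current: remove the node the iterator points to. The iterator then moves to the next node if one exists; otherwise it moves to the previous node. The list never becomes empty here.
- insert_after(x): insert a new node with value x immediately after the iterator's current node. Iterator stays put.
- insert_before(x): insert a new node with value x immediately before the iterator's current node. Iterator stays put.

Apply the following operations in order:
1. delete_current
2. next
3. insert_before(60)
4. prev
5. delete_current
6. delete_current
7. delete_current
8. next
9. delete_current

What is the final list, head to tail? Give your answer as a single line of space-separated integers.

Answer: 6

Derivation:
After 1 (delete_current): list=[6, 5, 8, 1] cursor@6
After 2 (next): list=[6, 5, 8, 1] cursor@5
After 3 (insert_before(60)): list=[6, 60, 5, 8, 1] cursor@5
After 4 (prev): list=[6, 60, 5, 8, 1] cursor@60
After 5 (delete_current): list=[6, 5, 8, 1] cursor@5
After 6 (delete_current): list=[6, 8, 1] cursor@8
After 7 (delete_current): list=[6, 1] cursor@1
After 8 (next): list=[6, 1] cursor@1
After 9 (delete_current): list=[6] cursor@6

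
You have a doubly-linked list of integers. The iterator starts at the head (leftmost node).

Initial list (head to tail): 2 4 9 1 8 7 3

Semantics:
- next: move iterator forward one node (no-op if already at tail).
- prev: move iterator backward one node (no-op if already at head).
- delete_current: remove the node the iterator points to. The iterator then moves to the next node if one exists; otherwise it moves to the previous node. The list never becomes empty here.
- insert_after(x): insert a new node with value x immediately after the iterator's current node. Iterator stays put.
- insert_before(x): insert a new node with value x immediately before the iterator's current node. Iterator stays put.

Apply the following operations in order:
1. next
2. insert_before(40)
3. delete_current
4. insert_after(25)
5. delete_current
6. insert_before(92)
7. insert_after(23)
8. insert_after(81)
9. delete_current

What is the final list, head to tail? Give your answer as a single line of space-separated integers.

After 1 (next): list=[2, 4, 9, 1, 8, 7, 3] cursor@4
After 2 (insert_before(40)): list=[2, 40, 4, 9, 1, 8, 7, 3] cursor@4
After 3 (delete_current): list=[2, 40, 9, 1, 8, 7, 3] cursor@9
After 4 (insert_after(25)): list=[2, 40, 9, 25, 1, 8, 7, 3] cursor@9
After 5 (delete_current): list=[2, 40, 25, 1, 8, 7, 3] cursor@25
After 6 (insert_before(92)): list=[2, 40, 92, 25, 1, 8, 7, 3] cursor@25
After 7 (insert_after(23)): list=[2, 40, 92, 25, 23, 1, 8, 7, 3] cursor@25
After 8 (insert_after(81)): list=[2, 40, 92, 25, 81, 23, 1, 8, 7, 3] cursor@25
After 9 (delete_current): list=[2, 40, 92, 81, 23, 1, 8, 7, 3] cursor@81

Answer: 2 40 92 81 23 1 8 7 3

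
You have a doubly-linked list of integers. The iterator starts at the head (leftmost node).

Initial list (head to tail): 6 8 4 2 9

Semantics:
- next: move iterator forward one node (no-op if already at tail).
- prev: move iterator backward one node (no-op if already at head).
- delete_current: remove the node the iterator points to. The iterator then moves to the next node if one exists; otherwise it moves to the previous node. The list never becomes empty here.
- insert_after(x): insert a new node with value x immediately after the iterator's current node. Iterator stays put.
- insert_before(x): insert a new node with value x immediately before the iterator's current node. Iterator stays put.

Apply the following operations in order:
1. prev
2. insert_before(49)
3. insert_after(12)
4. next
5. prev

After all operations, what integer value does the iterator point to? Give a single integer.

After 1 (prev): list=[6, 8, 4, 2, 9] cursor@6
After 2 (insert_before(49)): list=[49, 6, 8, 4, 2, 9] cursor@6
After 3 (insert_after(12)): list=[49, 6, 12, 8, 4, 2, 9] cursor@6
After 4 (next): list=[49, 6, 12, 8, 4, 2, 9] cursor@12
After 5 (prev): list=[49, 6, 12, 8, 4, 2, 9] cursor@6

Answer: 6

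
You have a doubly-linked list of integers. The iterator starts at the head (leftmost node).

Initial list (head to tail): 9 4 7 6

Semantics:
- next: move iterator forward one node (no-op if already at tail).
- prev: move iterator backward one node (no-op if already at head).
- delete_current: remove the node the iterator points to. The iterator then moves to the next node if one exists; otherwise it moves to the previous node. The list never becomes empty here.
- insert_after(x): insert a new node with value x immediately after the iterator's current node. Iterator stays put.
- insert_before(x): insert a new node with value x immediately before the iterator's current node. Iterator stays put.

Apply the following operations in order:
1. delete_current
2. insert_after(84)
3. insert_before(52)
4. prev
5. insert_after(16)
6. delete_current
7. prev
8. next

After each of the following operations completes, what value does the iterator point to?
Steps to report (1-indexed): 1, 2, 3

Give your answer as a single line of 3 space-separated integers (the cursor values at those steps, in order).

After 1 (delete_current): list=[4, 7, 6] cursor@4
After 2 (insert_after(84)): list=[4, 84, 7, 6] cursor@4
After 3 (insert_before(52)): list=[52, 4, 84, 7, 6] cursor@4
After 4 (prev): list=[52, 4, 84, 7, 6] cursor@52
After 5 (insert_after(16)): list=[52, 16, 4, 84, 7, 6] cursor@52
After 6 (delete_current): list=[16, 4, 84, 7, 6] cursor@16
After 7 (prev): list=[16, 4, 84, 7, 6] cursor@16
After 8 (next): list=[16, 4, 84, 7, 6] cursor@4

Answer: 4 4 4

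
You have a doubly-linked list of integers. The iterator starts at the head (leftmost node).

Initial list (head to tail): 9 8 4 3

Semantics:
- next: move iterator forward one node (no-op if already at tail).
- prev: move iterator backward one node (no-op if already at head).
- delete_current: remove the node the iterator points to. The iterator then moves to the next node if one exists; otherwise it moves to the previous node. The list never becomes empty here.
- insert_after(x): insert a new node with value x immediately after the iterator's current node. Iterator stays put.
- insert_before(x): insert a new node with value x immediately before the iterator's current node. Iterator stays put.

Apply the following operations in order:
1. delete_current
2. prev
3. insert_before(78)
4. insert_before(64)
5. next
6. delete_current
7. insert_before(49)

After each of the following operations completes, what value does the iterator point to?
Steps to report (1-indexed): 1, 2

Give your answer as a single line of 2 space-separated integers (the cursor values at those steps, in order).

Answer: 8 8

Derivation:
After 1 (delete_current): list=[8, 4, 3] cursor@8
After 2 (prev): list=[8, 4, 3] cursor@8
After 3 (insert_before(78)): list=[78, 8, 4, 3] cursor@8
After 4 (insert_before(64)): list=[78, 64, 8, 4, 3] cursor@8
After 5 (next): list=[78, 64, 8, 4, 3] cursor@4
After 6 (delete_current): list=[78, 64, 8, 3] cursor@3
After 7 (insert_before(49)): list=[78, 64, 8, 49, 3] cursor@3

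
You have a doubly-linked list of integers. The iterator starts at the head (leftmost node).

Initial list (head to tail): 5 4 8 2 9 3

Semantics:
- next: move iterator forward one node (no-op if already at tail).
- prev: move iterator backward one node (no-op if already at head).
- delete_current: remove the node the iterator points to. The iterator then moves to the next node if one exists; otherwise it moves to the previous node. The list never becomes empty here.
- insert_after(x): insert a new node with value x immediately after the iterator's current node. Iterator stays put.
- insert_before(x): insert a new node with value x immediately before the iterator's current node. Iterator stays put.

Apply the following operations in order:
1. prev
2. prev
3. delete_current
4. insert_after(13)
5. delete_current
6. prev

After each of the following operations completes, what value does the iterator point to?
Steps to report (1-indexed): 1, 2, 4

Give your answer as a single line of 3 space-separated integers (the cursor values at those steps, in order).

Answer: 5 5 4

Derivation:
After 1 (prev): list=[5, 4, 8, 2, 9, 3] cursor@5
After 2 (prev): list=[5, 4, 8, 2, 9, 3] cursor@5
After 3 (delete_current): list=[4, 8, 2, 9, 3] cursor@4
After 4 (insert_after(13)): list=[4, 13, 8, 2, 9, 3] cursor@4
After 5 (delete_current): list=[13, 8, 2, 9, 3] cursor@13
After 6 (prev): list=[13, 8, 2, 9, 3] cursor@13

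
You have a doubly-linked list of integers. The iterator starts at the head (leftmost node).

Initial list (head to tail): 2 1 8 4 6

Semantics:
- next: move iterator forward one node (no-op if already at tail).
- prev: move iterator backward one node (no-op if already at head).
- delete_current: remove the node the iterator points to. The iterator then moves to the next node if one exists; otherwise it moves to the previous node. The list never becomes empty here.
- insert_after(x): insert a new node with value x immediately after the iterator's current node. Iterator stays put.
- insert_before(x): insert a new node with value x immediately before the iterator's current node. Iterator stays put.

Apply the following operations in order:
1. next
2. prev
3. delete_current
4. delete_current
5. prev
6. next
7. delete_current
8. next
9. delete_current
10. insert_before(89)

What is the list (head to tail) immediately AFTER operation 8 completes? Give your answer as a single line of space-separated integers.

Answer: 8 6

Derivation:
After 1 (next): list=[2, 1, 8, 4, 6] cursor@1
After 2 (prev): list=[2, 1, 8, 4, 6] cursor@2
After 3 (delete_current): list=[1, 8, 4, 6] cursor@1
After 4 (delete_current): list=[8, 4, 6] cursor@8
After 5 (prev): list=[8, 4, 6] cursor@8
After 6 (next): list=[8, 4, 6] cursor@4
After 7 (delete_current): list=[8, 6] cursor@6
After 8 (next): list=[8, 6] cursor@6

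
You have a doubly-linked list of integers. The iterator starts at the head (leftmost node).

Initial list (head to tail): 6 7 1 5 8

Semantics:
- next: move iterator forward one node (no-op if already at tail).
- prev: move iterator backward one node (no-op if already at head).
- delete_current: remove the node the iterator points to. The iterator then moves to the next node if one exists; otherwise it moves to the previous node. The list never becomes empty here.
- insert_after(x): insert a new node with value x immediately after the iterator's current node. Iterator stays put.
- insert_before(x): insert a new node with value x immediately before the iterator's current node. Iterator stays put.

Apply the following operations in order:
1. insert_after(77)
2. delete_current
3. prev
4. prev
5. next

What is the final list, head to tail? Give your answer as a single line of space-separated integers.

After 1 (insert_after(77)): list=[6, 77, 7, 1, 5, 8] cursor@6
After 2 (delete_current): list=[77, 7, 1, 5, 8] cursor@77
After 3 (prev): list=[77, 7, 1, 5, 8] cursor@77
After 4 (prev): list=[77, 7, 1, 5, 8] cursor@77
After 5 (next): list=[77, 7, 1, 5, 8] cursor@7

Answer: 77 7 1 5 8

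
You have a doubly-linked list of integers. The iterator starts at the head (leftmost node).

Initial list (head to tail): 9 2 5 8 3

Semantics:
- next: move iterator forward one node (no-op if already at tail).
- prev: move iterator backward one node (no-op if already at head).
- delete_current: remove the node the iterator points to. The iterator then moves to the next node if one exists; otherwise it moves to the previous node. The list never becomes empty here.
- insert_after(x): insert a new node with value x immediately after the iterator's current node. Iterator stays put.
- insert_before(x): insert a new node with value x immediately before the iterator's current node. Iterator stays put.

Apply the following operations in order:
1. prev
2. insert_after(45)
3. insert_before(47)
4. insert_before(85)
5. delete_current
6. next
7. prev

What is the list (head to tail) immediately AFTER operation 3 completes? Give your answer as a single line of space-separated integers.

Answer: 47 9 45 2 5 8 3

Derivation:
After 1 (prev): list=[9, 2, 5, 8, 3] cursor@9
After 2 (insert_after(45)): list=[9, 45, 2, 5, 8, 3] cursor@9
After 3 (insert_before(47)): list=[47, 9, 45, 2, 5, 8, 3] cursor@9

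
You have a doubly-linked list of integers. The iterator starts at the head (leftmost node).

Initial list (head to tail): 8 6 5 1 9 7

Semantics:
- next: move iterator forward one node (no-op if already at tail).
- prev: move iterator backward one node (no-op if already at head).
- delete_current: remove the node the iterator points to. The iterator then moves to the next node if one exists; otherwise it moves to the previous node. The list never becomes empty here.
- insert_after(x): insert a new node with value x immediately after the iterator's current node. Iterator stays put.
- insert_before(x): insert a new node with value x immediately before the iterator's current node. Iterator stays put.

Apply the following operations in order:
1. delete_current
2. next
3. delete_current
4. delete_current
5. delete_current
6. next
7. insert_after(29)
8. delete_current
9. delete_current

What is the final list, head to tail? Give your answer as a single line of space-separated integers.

Answer: 6

Derivation:
After 1 (delete_current): list=[6, 5, 1, 9, 7] cursor@6
After 2 (next): list=[6, 5, 1, 9, 7] cursor@5
After 3 (delete_current): list=[6, 1, 9, 7] cursor@1
After 4 (delete_current): list=[6, 9, 7] cursor@9
After 5 (delete_current): list=[6, 7] cursor@7
After 6 (next): list=[6, 7] cursor@7
After 7 (insert_after(29)): list=[6, 7, 29] cursor@7
After 8 (delete_current): list=[6, 29] cursor@29
After 9 (delete_current): list=[6] cursor@6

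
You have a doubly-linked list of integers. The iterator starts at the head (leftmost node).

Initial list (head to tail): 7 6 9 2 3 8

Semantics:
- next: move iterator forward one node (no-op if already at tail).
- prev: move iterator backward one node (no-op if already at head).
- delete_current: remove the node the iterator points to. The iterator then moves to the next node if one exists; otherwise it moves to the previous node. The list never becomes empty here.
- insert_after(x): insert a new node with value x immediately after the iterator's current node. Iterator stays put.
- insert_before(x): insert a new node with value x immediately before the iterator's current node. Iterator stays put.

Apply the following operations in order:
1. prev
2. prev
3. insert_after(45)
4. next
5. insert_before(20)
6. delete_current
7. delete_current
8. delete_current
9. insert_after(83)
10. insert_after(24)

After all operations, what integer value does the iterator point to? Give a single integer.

After 1 (prev): list=[7, 6, 9, 2, 3, 8] cursor@7
After 2 (prev): list=[7, 6, 9, 2, 3, 8] cursor@7
After 3 (insert_after(45)): list=[7, 45, 6, 9, 2, 3, 8] cursor@7
After 4 (next): list=[7, 45, 6, 9, 2, 3, 8] cursor@45
After 5 (insert_before(20)): list=[7, 20, 45, 6, 9, 2, 3, 8] cursor@45
After 6 (delete_current): list=[7, 20, 6, 9, 2, 3, 8] cursor@6
After 7 (delete_current): list=[7, 20, 9, 2, 3, 8] cursor@9
After 8 (delete_current): list=[7, 20, 2, 3, 8] cursor@2
After 9 (insert_after(83)): list=[7, 20, 2, 83, 3, 8] cursor@2
After 10 (insert_after(24)): list=[7, 20, 2, 24, 83, 3, 8] cursor@2

Answer: 2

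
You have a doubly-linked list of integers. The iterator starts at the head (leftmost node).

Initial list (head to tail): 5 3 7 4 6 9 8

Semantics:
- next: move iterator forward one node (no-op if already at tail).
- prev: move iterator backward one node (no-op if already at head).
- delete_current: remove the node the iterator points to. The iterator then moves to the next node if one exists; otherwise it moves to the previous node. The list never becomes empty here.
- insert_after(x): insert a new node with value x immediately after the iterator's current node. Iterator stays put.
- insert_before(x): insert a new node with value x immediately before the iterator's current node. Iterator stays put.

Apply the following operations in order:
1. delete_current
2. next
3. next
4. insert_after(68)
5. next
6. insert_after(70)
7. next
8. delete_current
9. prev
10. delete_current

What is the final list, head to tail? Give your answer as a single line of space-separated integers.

Answer: 3 7 4 6 9 8

Derivation:
After 1 (delete_current): list=[3, 7, 4, 6, 9, 8] cursor@3
After 2 (next): list=[3, 7, 4, 6, 9, 8] cursor@7
After 3 (next): list=[3, 7, 4, 6, 9, 8] cursor@4
After 4 (insert_after(68)): list=[3, 7, 4, 68, 6, 9, 8] cursor@4
After 5 (next): list=[3, 7, 4, 68, 6, 9, 8] cursor@68
After 6 (insert_after(70)): list=[3, 7, 4, 68, 70, 6, 9, 8] cursor@68
After 7 (next): list=[3, 7, 4, 68, 70, 6, 9, 8] cursor@70
After 8 (delete_current): list=[3, 7, 4, 68, 6, 9, 8] cursor@6
After 9 (prev): list=[3, 7, 4, 68, 6, 9, 8] cursor@68
After 10 (delete_current): list=[3, 7, 4, 6, 9, 8] cursor@6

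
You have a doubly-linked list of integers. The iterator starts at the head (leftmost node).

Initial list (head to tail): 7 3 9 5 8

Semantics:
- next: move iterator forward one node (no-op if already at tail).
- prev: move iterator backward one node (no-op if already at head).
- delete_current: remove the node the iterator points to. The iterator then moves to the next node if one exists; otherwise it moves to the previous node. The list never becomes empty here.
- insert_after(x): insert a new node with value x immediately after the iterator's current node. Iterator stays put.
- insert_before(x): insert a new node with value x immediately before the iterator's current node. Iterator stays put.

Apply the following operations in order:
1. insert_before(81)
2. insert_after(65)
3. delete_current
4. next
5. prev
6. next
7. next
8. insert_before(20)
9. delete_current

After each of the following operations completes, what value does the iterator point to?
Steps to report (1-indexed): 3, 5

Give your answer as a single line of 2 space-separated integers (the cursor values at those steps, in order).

After 1 (insert_before(81)): list=[81, 7, 3, 9, 5, 8] cursor@7
After 2 (insert_after(65)): list=[81, 7, 65, 3, 9, 5, 8] cursor@7
After 3 (delete_current): list=[81, 65, 3, 9, 5, 8] cursor@65
After 4 (next): list=[81, 65, 3, 9, 5, 8] cursor@3
After 5 (prev): list=[81, 65, 3, 9, 5, 8] cursor@65
After 6 (next): list=[81, 65, 3, 9, 5, 8] cursor@3
After 7 (next): list=[81, 65, 3, 9, 5, 8] cursor@9
After 8 (insert_before(20)): list=[81, 65, 3, 20, 9, 5, 8] cursor@9
After 9 (delete_current): list=[81, 65, 3, 20, 5, 8] cursor@5

Answer: 65 65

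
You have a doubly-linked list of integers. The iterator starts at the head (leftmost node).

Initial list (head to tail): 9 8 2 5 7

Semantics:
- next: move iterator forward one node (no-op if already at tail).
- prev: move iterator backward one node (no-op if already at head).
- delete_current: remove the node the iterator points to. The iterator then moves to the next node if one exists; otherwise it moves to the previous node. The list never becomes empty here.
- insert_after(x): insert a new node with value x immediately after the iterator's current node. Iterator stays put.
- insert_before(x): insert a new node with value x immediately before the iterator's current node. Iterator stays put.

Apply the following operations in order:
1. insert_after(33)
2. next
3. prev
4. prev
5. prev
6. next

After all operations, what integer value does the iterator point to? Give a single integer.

Answer: 33

Derivation:
After 1 (insert_after(33)): list=[9, 33, 8, 2, 5, 7] cursor@9
After 2 (next): list=[9, 33, 8, 2, 5, 7] cursor@33
After 3 (prev): list=[9, 33, 8, 2, 5, 7] cursor@9
After 4 (prev): list=[9, 33, 8, 2, 5, 7] cursor@9
After 5 (prev): list=[9, 33, 8, 2, 5, 7] cursor@9
After 6 (next): list=[9, 33, 8, 2, 5, 7] cursor@33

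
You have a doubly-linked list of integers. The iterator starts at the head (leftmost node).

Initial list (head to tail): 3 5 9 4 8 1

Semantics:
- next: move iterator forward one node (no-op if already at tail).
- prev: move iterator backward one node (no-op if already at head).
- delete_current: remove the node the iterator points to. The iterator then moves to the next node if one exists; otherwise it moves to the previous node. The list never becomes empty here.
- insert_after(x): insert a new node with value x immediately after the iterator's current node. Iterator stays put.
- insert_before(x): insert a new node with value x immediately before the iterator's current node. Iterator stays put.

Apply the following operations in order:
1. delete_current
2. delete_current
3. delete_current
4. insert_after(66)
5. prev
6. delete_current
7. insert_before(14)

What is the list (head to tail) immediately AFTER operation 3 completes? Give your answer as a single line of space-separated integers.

After 1 (delete_current): list=[5, 9, 4, 8, 1] cursor@5
After 2 (delete_current): list=[9, 4, 8, 1] cursor@9
After 3 (delete_current): list=[4, 8, 1] cursor@4

Answer: 4 8 1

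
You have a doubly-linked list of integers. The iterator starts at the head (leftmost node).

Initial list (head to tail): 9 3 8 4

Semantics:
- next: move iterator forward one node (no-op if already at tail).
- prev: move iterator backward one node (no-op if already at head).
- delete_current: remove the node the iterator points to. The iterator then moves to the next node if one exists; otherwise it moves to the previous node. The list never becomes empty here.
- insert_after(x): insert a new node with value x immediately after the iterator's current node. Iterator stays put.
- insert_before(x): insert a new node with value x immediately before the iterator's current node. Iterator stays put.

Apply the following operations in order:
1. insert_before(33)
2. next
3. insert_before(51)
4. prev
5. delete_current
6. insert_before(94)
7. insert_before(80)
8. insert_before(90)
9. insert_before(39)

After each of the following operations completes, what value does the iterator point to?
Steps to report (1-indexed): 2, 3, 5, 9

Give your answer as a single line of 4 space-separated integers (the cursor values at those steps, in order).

After 1 (insert_before(33)): list=[33, 9, 3, 8, 4] cursor@9
After 2 (next): list=[33, 9, 3, 8, 4] cursor@3
After 3 (insert_before(51)): list=[33, 9, 51, 3, 8, 4] cursor@3
After 4 (prev): list=[33, 9, 51, 3, 8, 4] cursor@51
After 5 (delete_current): list=[33, 9, 3, 8, 4] cursor@3
After 6 (insert_before(94)): list=[33, 9, 94, 3, 8, 4] cursor@3
After 7 (insert_before(80)): list=[33, 9, 94, 80, 3, 8, 4] cursor@3
After 8 (insert_before(90)): list=[33, 9, 94, 80, 90, 3, 8, 4] cursor@3
After 9 (insert_before(39)): list=[33, 9, 94, 80, 90, 39, 3, 8, 4] cursor@3

Answer: 3 3 3 3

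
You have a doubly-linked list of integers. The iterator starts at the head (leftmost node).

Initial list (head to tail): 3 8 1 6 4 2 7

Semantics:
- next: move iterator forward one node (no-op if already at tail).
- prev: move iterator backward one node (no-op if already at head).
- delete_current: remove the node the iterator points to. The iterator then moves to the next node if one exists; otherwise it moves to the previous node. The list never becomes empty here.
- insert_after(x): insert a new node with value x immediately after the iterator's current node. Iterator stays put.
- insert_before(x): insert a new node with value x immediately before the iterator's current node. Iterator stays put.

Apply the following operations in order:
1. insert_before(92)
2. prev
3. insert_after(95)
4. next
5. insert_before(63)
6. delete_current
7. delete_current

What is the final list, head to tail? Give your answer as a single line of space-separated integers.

Answer: 92 63 8 1 6 4 2 7

Derivation:
After 1 (insert_before(92)): list=[92, 3, 8, 1, 6, 4, 2, 7] cursor@3
After 2 (prev): list=[92, 3, 8, 1, 6, 4, 2, 7] cursor@92
After 3 (insert_after(95)): list=[92, 95, 3, 8, 1, 6, 4, 2, 7] cursor@92
After 4 (next): list=[92, 95, 3, 8, 1, 6, 4, 2, 7] cursor@95
After 5 (insert_before(63)): list=[92, 63, 95, 3, 8, 1, 6, 4, 2, 7] cursor@95
After 6 (delete_current): list=[92, 63, 3, 8, 1, 6, 4, 2, 7] cursor@3
After 7 (delete_current): list=[92, 63, 8, 1, 6, 4, 2, 7] cursor@8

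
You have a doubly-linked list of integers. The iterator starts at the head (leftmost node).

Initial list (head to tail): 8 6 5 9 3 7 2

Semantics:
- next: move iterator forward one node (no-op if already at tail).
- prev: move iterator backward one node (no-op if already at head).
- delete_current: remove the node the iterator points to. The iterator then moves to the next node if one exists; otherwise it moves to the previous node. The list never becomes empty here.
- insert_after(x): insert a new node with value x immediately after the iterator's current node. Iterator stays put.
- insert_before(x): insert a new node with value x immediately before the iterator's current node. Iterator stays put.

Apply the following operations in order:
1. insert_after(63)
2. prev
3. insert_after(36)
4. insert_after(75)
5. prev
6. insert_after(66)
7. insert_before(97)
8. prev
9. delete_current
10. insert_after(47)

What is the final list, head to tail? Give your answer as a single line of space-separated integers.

After 1 (insert_after(63)): list=[8, 63, 6, 5, 9, 3, 7, 2] cursor@8
After 2 (prev): list=[8, 63, 6, 5, 9, 3, 7, 2] cursor@8
After 3 (insert_after(36)): list=[8, 36, 63, 6, 5, 9, 3, 7, 2] cursor@8
After 4 (insert_after(75)): list=[8, 75, 36, 63, 6, 5, 9, 3, 7, 2] cursor@8
After 5 (prev): list=[8, 75, 36, 63, 6, 5, 9, 3, 7, 2] cursor@8
After 6 (insert_after(66)): list=[8, 66, 75, 36, 63, 6, 5, 9, 3, 7, 2] cursor@8
After 7 (insert_before(97)): list=[97, 8, 66, 75, 36, 63, 6, 5, 9, 3, 7, 2] cursor@8
After 8 (prev): list=[97, 8, 66, 75, 36, 63, 6, 5, 9, 3, 7, 2] cursor@97
After 9 (delete_current): list=[8, 66, 75, 36, 63, 6, 5, 9, 3, 7, 2] cursor@8
After 10 (insert_after(47)): list=[8, 47, 66, 75, 36, 63, 6, 5, 9, 3, 7, 2] cursor@8

Answer: 8 47 66 75 36 63 6 5 9 3 7 2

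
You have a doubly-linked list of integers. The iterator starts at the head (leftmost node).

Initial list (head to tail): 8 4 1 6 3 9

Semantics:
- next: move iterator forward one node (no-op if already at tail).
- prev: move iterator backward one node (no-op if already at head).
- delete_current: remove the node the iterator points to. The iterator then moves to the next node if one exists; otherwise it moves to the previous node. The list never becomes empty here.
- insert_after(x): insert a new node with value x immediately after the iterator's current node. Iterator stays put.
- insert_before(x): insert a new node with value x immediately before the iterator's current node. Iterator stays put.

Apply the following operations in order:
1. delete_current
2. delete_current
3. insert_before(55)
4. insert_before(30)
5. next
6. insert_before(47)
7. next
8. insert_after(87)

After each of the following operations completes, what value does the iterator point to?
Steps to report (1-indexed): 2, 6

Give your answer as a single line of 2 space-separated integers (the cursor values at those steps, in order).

Answer: 1 6

Derivation:
After 1 (delete_current): list=[4, 1, 6, 3, 9] cursor@4
After 2 (delete_current): list=[1, 6, 3, 9] cursor@1
After 3 (insert_before(55)): list=[55, 1, 6, 3, 9] cursor@1
After 4 (insert_before(30)): list=[55, 30, 1, 6, 3, 9] cursor@1
After 5 (next): list=[55, 30, 1, 6, 3, 9] cursor@6
After 6 (insert_before(47)): list=[55, 30, 1, 47, 6, 3, 9] cursor@6
After 7 (next): list=[55, 30, 1, 47, 6, 3, 9] cursor@3
After 8 (insert_after(87)): list=[55, 30, 1, 47, 6, 3, 87, 9] cursor@3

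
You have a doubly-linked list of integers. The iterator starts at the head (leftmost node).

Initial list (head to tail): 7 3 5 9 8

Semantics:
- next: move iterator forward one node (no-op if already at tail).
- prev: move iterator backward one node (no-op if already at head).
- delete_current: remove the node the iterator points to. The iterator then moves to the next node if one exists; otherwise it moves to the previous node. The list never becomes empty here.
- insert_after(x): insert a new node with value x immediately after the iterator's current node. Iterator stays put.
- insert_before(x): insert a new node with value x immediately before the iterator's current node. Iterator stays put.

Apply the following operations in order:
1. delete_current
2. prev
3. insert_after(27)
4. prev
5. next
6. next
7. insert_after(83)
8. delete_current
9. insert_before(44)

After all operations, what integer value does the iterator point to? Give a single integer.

After 1 (delete_current): list=[3, 5, 9, 8] cursor@3
After 2 (prev): list=[3, 5, 9, 8] cursor@3
After 3 (insert_after(27)): list=[3, 27, 5, 9, 8] cursor@3
After 4 (prev): list=[3, 27, 5, 9, 8] cursor@3
After 5 (next): list=[3, 27, 5, 9, 8] cursor@27
After 6 (next): list=[3, 27, 5, 9, 8] cursor@5
After 7 (insert_after(83)): list=[3, 27, 5, 83, 9, 8] cursor@5
After 8 (delete_current): list=[3, 27, 83, 9, 8] cursor@83
After 9 (insert_before(44)): list=[3, 27, 44, 83, 9, 8] cursor@83

Answer: 83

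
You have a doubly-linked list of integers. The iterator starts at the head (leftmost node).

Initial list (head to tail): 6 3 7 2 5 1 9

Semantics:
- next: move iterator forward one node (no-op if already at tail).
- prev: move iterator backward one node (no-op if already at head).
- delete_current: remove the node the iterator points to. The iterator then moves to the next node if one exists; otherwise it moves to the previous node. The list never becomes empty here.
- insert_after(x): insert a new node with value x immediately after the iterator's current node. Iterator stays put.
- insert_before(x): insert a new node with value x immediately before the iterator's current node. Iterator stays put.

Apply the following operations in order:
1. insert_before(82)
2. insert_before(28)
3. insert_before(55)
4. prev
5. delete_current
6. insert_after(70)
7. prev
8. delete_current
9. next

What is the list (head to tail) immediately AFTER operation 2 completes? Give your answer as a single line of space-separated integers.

After 1 (insert_before(82)): list=[82, 6, 3, 7, 2, 5, 1, 9] cursor@6
After 2 (insert_before(28)): list=[82, 28, 6, 3, 7, 2, 5, 1, 9] cursor@6

Answer: 82 28 6 3 7 2 5 1 9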